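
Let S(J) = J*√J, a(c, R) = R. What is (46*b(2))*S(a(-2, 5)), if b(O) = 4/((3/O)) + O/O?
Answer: 2530*√5/3 ≈ 1885.8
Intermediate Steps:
b(O) = 1 + 4*O/3 (b(O) = 4*(O/3) + 1 = 4*O/3 + 1 = 1 + 4*O/3)
S(J) = J^(3/2)
(46*b(2))*S(a(-2, 5)) = (46*(1 + (4/3)*2))*5^(3/2) = (46*(1 + 8/3))*(5*√5) = (46*(11/3))*(5*√5) = 506*(5*√5)/3 = 2530*√5/3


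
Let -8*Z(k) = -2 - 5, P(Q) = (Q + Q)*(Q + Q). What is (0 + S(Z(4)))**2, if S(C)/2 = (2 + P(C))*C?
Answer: 321489/4096 ≈ 78.489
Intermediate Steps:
P(Q) = 4*Q**2 (P(Q) = (2*Q)*(2*Q) = 4*Q**2)
Z(k) = 7/8 (Z(k) = -(-2 - 5)/8 = -1/8*(-7) = 7/8)
S(C) = 2*C*(2 + 4*C**2) (S(C) = 2*((2 + 4*C**2)*C) = 2*(C*(2 + 4*C**2)) = 2*C*(2 + 4*C**2))
(0 + S(Z(4)))**2 = (0 + (4*(7/8) + 8*(7/8)**3))**2 = (0 + (7/2 + 8*(343/512)))**2 = (0 + (7/2 + 343/64))**2 = (0 + 567/64)**2 = (567/64)**2 = 321489/4096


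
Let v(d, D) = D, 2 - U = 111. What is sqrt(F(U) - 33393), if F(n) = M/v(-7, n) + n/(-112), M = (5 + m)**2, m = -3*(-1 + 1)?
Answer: I*sqrt(311038981869)/3052 ≈ 182.74*I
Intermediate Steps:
U = -109 (U = 2 - 1*111 = 2 - 111 = -109)
m = 0 (m = -3*0 = 0)
M = 25 (M = (5 + 0)**2 = 5**2 = 25)
F(n) = 25/n - n/112 (F(n) = 25/n + n/(-112) = 25/n + n*(-1/112) = 25/n - n/112)
sqrt(F(U) - 33393) = sqrt((25/(-109) - 1/112*(-109)) - 33393) = sqrt((25*(-1/109) + 109/112) - 33393) = sqrt((-25/109 + 109/112) - 33393) = sqrt(9081/12208 - 33393) = sqrt(-407652663/12208) = I*sqrt(311038981869)/3052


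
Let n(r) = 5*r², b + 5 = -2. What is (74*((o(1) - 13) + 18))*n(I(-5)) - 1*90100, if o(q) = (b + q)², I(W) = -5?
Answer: 289150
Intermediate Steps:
b = -7 (b = -5 - 2 = -7)
o(q) = (-7 + q)²
(74*((o(1) - 13) + 18))*n(I(-5)) - 1*90100 = (74*(((-7 + 1)² - 13) + 18))*(5*(-5)²) - 1*90100 = (74*(((-6)² - 13) + 18))*(5*25) - 90100 = (74*((36 - 13) + 18))*125 - 90100 = (74*(23 + 18))*125 - 90100 = (74*41)*125 - 90100 = 3034*125 - 90100 = 379250 - 90100 = 289150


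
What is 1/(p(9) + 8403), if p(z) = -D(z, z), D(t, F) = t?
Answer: 1/8394 ≈ 0.00011913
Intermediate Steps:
p(z) = -z
1/(p(9) + 8403) = 1/(-1*9 + 8403) = 1/(-9 + 8403) = 1/8394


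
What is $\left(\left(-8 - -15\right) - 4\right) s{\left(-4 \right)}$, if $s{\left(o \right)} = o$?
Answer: $-12$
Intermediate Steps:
$\left(\left(-8 - -15\right) - 4\right) s{\left(-4 \right)} = \left(\left(-8 - -15\right) - 4\right) \left(-4\right) = \left(\left(-8 + 15\right) - 4\right) \left(-4\right) = \left(7 - 4\right) \left(-4\right) = 3 \left(-4\right) = -12$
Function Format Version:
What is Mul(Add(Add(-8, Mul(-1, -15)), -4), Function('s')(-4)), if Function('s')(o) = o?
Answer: -12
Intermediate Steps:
Mul(Add(Add(-8, Mul(-1, -15)), -4), Function('s')(-4)) = Mul(Add(Add(-8, Mul(-1, -15)), -4), -4) = Mul(Add(Add(-8, 15), -4), -4) = Mul(Add(7, -4), -4) = Mul(3, -4) = -12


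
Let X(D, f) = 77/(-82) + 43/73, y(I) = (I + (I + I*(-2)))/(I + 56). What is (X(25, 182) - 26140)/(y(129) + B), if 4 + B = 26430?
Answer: -156476135/158186036 ≈ -0.98919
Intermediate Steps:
B = 26426 (B = -4 + 26430 = 26426)
y(I) = 0 (y(I) = (I + (I - 2*I))/(56 + I) = (I - I)/(56 + I) = 0/(56 + I) = 0)
X(D, f) = -2095/5986 (X(D, f) = 77*(-1/82) + 43*(1/73) = -77/82 + 43/73 = -2095/5986)
(X(25, 182) - 26140)/(y(129) + B) = (-2095/5986 - 26140)/(0 + 26426) = -156476135/5986/26426 = -156476135/5986*1/26426 = -156476135/158186036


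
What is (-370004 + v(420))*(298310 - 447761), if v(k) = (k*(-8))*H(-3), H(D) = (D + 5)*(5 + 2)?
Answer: 62327642844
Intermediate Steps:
H(D) = 35 + 7*D (H(D) = (5 + D)*7 = 35 + 7*D)
v(k) = -112*k (v(k) = (k*(-8))*(35 + 7*(-3)) = (-8*k)*(35 - 21) = -8*k*14 = -112*k)
(-370004 + v(420))*(298310 - 447761) = (-370004 - 112*420)*(298310 - 447761) = (-370004 - 47040)*(-149451) = -417044*(-149451) = 62327642844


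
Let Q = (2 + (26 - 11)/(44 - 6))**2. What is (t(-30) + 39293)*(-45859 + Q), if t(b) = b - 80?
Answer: -2594389302045/1444 ≈ -1.7967e+9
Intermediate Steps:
Q = 8281/1444 (Q = (2 + 15/38)**2 = (91/38)**2 = 8281/1444 ≈ 5.7348)
t(b) = -80 + b
(t(-30) + 39293)*(-45859 + Q) = ((-80 - 30) + 39293)*(-45859 + 8281/1444) = (-110 + 39293)*(-66212115/1444) = 39183*(-66212115/1444) = -2594389302045/1444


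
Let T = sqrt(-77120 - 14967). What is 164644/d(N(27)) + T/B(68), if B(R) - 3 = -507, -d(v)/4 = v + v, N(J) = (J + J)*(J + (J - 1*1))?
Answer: -41161/5724 - I*sqrt(92087)/504 ≈ -7.1909 - 0.6021*I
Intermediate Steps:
N(J) = 2*J*(-1 + 2*J) (N(J) = (2*J)*(J + (J - 1)) = (2*J)*(J + (-1 + J)) = (2*J)*(-1 + 2*J) = 2*J*(-1 + 2*J))
d(v) = -8*v (d(v) = -4*(v + v) = -8*v)
B(R) = -504 (B(R) = 3 - 507 = -504)
T = I*sqrt(92087) (T = sqrt(-92087) = I*sqrt(92087) ≈ 303.46*I)
164644/d(N(27)) + T/B(68) = 164644/((-16*27*(-1 + 2*27))) + (I*sqrt(92087))/(-504) = 164644/((-16*27*(-1 + 54))) + (I*sqrt(92087))*(-1/504) = 164644/((-16*27*53)) - I*sqrt(92087)/504 = 164644/((-8*2862)) - I*sqrt(92087)/504 = 164644/(-22896) - I*sqrt(92087)/504 = 164644*(-1/22896) - I*sqrt(92087)/504 = -41161/5724 - I*sqrt(92087)/504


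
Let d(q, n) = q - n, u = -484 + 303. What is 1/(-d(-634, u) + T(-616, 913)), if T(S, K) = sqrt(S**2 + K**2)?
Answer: -453/1007816 + 55*sqrt(401)/1007816 ≈ 0.00064335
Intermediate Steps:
u = -181
T(S, K) = sqrt(K**2 + S**2)
1/(-d(-634, u) + T(-616, 913)) = 1/(-(-634 - 1*(-181)) + sqrt(913**2 + (-616)**2)) = 1/(-(-634 + 181) + sqrt(833569 + 379456)) = 1/(-1*(-453) + sqrt(1213025)) = 1/(453 + 55*sqrt(401))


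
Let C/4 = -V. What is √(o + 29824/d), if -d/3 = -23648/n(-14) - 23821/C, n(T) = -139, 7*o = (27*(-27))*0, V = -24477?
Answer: 16*I*√726877138007290/56390665 ≈ 7.6497*I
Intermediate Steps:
o = 0 (o = ((27*(-27))*0)/7 = (-729*0)/7 = (⅐)*0 = 0)
C = 97908 (C = 4*(-1*(-24477)) = 4*24477 = 97908)
d = -56390665/110644 (d = -3*(-23648/(-139) - 23821/97908) = -3*(-23648*(-1/139) - 23821*1/97908) = -3*(23648/139 - 581/2388) = -3*56390665/331932 = -56390665/110644 ≈ -509.66)
√(o + 29824/d) = √(0 + 29824/(-56390665/110644)) = √(0 + 29824*(-110644/56390665)) = √(0 - 3299846656/56390665) = √(-3299846656/56390665) = 16*I*√726877138007290/56390665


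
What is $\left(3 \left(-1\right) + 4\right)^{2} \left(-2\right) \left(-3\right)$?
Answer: $6$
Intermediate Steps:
$\left(3 \left(-1\right) + 4\right)^{2} \left(-2\right) \left(-3\right) = \left(-3 + 4\right)^{2} \left(-2\right) \left(-3\right) = 1^{2} \left(-2\right) \left(-3\right) = 1 \left(-2\right) \left(-3\right) = \left(-2\right) \left(-3\right) = 6$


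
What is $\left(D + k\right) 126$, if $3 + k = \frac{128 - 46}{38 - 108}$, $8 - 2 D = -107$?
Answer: $\frac{33597}{5} \approx 6719.4$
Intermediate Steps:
$D = \frac{115}{2}$ ($D = 4 - - \frac{107}{2} = 4 + \frac{107}{2} = \frac{115}{2} \approx 57.5$)
$k = - \frac{146}{35}$ ($k = -3 + \frac{128 - 46}{38 - 108} = -3 + \frac{82}{-70} = -3 + 82 \left(- \frac{1}{70}\right) = -3 - \frac{41}{35} = - \frac{146}{35} \approx -4.1714$)
$\left(D + k\right) 126 = \left(\frac{115}{2} - \frac{146}{35}\right) 126 = \frac{3733}{70} \cdot 126 = \frac{33597}{5}$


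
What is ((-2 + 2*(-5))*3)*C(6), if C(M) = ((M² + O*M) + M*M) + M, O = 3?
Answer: -3456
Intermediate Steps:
C(M) = 2*M² + 4*M (C(M) = ((M² + 3*M) + M*M) + M = ((M² + 3*M) + M²) + M = (2*M² + 3*M) + M = 2*M² + 4*M)
((-2 + 2*(-5))*3)*C(6) = ((-2 + 2*(-5))*3)*(2*6*(2 + 6)) = ((-2 - 10)*3)*(2*6*8) = -12*3*96 = -36*96 = -3456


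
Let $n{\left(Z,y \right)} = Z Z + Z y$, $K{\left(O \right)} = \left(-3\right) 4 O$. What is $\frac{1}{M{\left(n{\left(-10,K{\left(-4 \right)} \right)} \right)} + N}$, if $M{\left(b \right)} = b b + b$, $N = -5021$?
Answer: $\frac{1}{138999} \approx 7.1943 \cdot 10^{-6}$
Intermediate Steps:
$K{\left(O \right)} = - 12 O$
$n{\left(Z,y \right)} = Z^{2} + Z y$
$M{\left(b \right)} = b + b^{2}$ ($M{\left(b \right)} = b^{2} + b = b + b^{2}$)
$\frac{1}{M{\left(n{\left(-10,K{\left(-4 \right)} \right)} \right)} + N} = \frac{1}{- 10 \left(-10 - -48\right) \left(1 - 10 \left(-10 - -48\right)\right) - 5021} = \frac{1}{- 10 \left(-10 + 48\right) \left(1 - 10 \left(-10 + 48\right)\right) - 5021} = \frac{1}{\left(-10\right) 38 \left(1 - 380\right) - 5021} = \frac{1}{- 380 \left(1 - 380\right) - 5021} = \frac{1}{\left(-380\right) \left(-379\right) - 5021} = \frac{1}{144020 - 5021} = \frac{1}{138999}$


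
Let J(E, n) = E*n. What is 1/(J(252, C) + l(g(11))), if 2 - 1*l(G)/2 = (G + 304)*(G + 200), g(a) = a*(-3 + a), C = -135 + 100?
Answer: -1/234608 ≈ -4.2624e-6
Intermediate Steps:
C = -35
l(G) = 4 - 2*(200 + G)*(304 + G) (l(G) = 4 - 2*(G + 304)*(G + 200) = 4 - 2*(304 + G)*(200 + G) = 4 - 2*(200 + G)*(304 + G))
1/(J(252, C) + l(g(11))) = 1/(252*(-35) + (-121596 - 11088*(-3 + 11) - 2*121*(-3 + 11)**2)) = 1/(-8820 + (-121596 - 11088*8 - 2*(11*8)**2)) = 1/(-8820 + (-121596 - 1008*88 - 2*88**2)) = 1/(-8820 + (-121596 - 88704 - 2*7744)) = 1/(-8820 + (-121596 - 88704 - 15488)) = 1/(-8820 - 225788) = 1/(-234608) = -1/234608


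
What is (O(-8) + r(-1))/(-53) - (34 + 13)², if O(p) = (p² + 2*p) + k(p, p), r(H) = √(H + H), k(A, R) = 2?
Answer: -117127/53 - I*√2/53 ≈ -2209.9 - 0.026683*I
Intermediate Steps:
r(H) = √2*√H (r(H) = √(2*H) = √2*√H)
O(p) = 2 + p² + 2*p (O(p) = (p² + 2*p) + 2 = 2 + p² + 2*p)
(O(-8) + r(-1))/(-53) - (34 + 13)² = ((2 + (-8)² + 2*(-8)) + √2*√(-1))/(-53) - (34 + 13)² = -((2 + 64 - 16) + √2*I)/53 - 1*47² = -(50 + I*√2)/53 - 1*2209 = (-50/53 - I*√2/53) - 2209 = -117127/53 - I*√2/53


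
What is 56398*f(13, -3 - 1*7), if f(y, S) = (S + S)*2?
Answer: -2255920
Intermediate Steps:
f(y, S) = 4*S (f(y, S) = (2*S)*2 = 4*S)
56398*f(13, -3 - 1*7) = 56398*(4*(-3 - 1*7)) = 56398*(4*(-3 - 7)) = 56398*(4*(-10)) = 56398*(-40) = -2255920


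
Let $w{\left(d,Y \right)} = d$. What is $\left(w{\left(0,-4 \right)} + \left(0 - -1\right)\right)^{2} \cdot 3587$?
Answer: $3587$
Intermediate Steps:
$\left(w{\left(0,-4 \right)} + \left(0 - -1\right)\right)^{2} \cdot 3587 = \left(0 + \left(0 - -1\right)\right)^{2} \cdot 3587 = \left(0 + \left(0 + 1\right)\right)^{2} \cdot 3587 = \left(0 + 1\right)^{2} \cdot 3587 = 1^{2} \cdot 3587 = 1 \cdot 3587 = 3587$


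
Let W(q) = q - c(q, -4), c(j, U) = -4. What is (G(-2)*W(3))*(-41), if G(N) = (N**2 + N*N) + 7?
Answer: -4305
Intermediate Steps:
G(N) = 7 + 2*N**2 (G(N) = (N**2 + N**2) + 7 = 2*N**2 + 7 = 7 + 2*N**2)
W(q) = 4 + q (W(q) = q - 1*(-4) = q + 4 = 4 + q)
(G(-2)*W(3))*(-41) = ((7 + 2*(-2)**2)*(4 + 3))*(-41) = ((7 + 2*4)*7)*(-41) = ((7 + 8)*7)*(-41) = (15*7)*(-41) = 105*(-41) = -4305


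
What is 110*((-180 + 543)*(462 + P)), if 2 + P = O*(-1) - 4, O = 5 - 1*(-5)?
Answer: 17808780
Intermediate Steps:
O = 10 (O = 5 + 5 = 10)
P = -16 (P = -2 + (10*(-1) - 4) = -2 + (-10 - 4) = -2 - 14 = -16)
110*((-180 + 543)*(462 + P)) = 110*((-180 + 543)*(462 - 16)) = 110*(363*446) = 110*161898 = 17808780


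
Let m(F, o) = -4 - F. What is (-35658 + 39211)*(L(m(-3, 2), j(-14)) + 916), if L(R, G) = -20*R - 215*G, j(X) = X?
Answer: 14020138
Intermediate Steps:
L(R, G) = -215*G - 20*R
(-35658 + 39211)*(L(m(-3, 2), j(-14)) + 916) = (-35658 + 39211)*((-215*(-14) - 20*(-4 - 1*(-3))) + 916) = 3553*((3010 - 20*(-4 + 3)) + 916) = 3553*((3010 - 20*(-1)) + 916) = 3553*((3010 + 20) + 916) = 3553*(3030 + 916) = 3553*3946 = 14020138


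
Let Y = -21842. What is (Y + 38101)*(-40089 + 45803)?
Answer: 92903926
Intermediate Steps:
(Y + 38101)*(-40089 + 45803) = (-21842 + 38101)*(-40089 + 45803) = 16259*5714 = 92903926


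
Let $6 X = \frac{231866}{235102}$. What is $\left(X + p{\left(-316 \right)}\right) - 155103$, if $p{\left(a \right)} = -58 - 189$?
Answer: $- \frac{109569171167}{705306} \approx -1.5535 \cdot 10^{5}$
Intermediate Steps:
$p{\left(a \right)} = -247$
$X = \frac{115933}{705306}$ ($X = \frac{231866 \cdot \frac{1}{235102}}{6} = \frac{1}{6} \cdot \frac{115933}{117551} = \frac{115933}{705306} \approx 0.16437$)
$\left(X + p{\left(-316 \right)}\right) - 155103 = \left(\frac{115933}{705306} - 247\right) - 155103 = - \frac{174094649}{705306} - 155103 = - \frac{109569171167}{705306}$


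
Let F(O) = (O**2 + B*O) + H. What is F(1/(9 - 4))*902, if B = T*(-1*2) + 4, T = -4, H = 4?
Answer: 145222/25 ≈ 5808.9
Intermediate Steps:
B = 12 (B = -(-4)*2 + 4 = -4*(-2) + 4 = 8 + 4 = 12)
F(O) = 4 + O**2 + 12*O (F(O) = (O**2 + 12*O) + 4 = 4 + O**2 + 12*O)
F(1/(9 - 4))*902 = (4 + (1/(9 - 4))**2 + 12/(9 - 4))*902 = (4 + (1/5)**2 + 12/5)*902 = (4 + (1/5)**2 + 12*(1/5))*902 = (4 + 1/25 + 12/5)*902 = (161/25)*902 = 145222/25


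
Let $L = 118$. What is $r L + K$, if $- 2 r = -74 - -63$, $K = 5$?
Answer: $654$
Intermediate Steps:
$r = \frac{11}{2}$ ($r = - \frac{-74 - -63}{2} = - \frac{-74 + 63}{2} = \left(- \frac{1}{2}\right) \left(-11\right) = \frac{11}{2} \approx 5.5$)
$r L + K = \frac{11}{2} \cdot 118 + 5 = 649 + 5 = 654$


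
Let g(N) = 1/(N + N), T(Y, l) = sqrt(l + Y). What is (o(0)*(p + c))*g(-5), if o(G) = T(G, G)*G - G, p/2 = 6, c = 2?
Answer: 0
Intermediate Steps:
T(Y, l) = sqrt(Y + l)
p = 12 (p = 2*6 = 12)
o(G) = -G + sqrt(2)*G**(3/2) (o(G) = sqrt(G + G)*G - G = sqrt(2*G)*G - G = (sqrt(2)*sqrt(G))*G - G = sqrt(2)*G**(3/2) - G = -G + sqrt(2)*G**(3/2))
g(N) = 1/(2*N)
(o(0)*(p + c))*g(-5) = ((-1*0 + sqrt(2)*0**(3/2))*(12 + 2))*((1/2)/(-5)) = ((0 + sqrt(2)*0)*14)*((1/2)*(-1/5)) = ((0 + 0)*14)*(-1/10) = (0*14)*(-1/10) = 0*(-1/10) = 0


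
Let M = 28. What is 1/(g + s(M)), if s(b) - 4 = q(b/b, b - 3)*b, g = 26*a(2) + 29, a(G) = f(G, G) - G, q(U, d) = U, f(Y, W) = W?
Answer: 1/61 ≈ 0.016393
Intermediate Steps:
a(G) = 0 (a(G) = G - G = 0)
g = 29 (g = 26*0 + 29 = 0 + 29 = 29)
s(b) = 4 + b (s(b) = 4 + (b/b)*b = 4 + 1*b = 4 + b)
1/(g + s(M)) = 1/(29 + (4 + 28)) = 1/(29 + 32) = 1/61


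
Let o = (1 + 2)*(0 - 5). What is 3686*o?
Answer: -55290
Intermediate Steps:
o = -15 (o = 3*(-5) = -15)
3686*o = 3686*(-15) = -55290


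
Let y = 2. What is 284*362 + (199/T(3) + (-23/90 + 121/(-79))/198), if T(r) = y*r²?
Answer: 144746597323/1407780 ≈ 1.0282e+5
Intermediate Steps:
T(r) = 2*r²
284*362 + (199/T(3) + (-23/90 + 121/(-79))/198) = 284*362 + (199/((2*3²)) + (-23/90 + 121/(-79))/198) = 102808 + (199/((2*9)) + (-23*1/90 + 121*(-1/79))*(1/198)) = 102808 + (199/18 + (-23/90 - 121/79)*(1/198)) = 102808 + (199*(1/18) - 12707/7110*1/198) = 102808 + (199/18 - 12707/1407780) = 102808 + 15551083/1407780 = 144746597323/1407780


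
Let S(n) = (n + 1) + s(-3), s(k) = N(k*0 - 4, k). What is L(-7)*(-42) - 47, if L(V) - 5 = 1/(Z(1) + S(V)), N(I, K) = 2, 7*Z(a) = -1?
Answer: -7159/29 ≈ -246.86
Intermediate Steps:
Z(a) = -1/7 (Z(a) = (1/7)*(-1) = -1/7)
s(k) = 2
S(n) = 3 + n (S(n) = (n + 1) + 2 = (1 + n) + 2 = 3 + n)
L(V) = 5 + 1/(20/7 + V) (L(V) = 5 + 1/(-1/7 + (3 + V)) = 5 + 1/(20/7 + V))
L(-7)*(-42) - 47 = ((107 + 35*(-7))/(20 + 7*(-7)))*(-42) - 47 = ((107 - 245)/(20 - 49))*(-42) - 47 = (-138/(-29))*(-42) - 47 = -1/29*(-138)*(-42) - 47 = (138/29)*(-42) - 47 = -5796/29 - 47 = -7159/29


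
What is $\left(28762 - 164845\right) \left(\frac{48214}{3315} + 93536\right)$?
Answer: $- \frac{14067355769494}{1105} \approx -1.2731 \cdot 10^{10}$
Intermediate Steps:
$\left(28762 - 164845\right) \left(\frac{48214}{3315} + 93536\right) = - 136083 \left(48214 \cdot \frac{1}{3315} + 93536\right) = - 136083 \left(\frac{48214}{3315} + 93536\right) = \left(-136083\right) \frac{310120054}{3315} = - \frac{14067355769494}{1105}$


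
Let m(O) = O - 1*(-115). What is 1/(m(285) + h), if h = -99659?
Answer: -1/99259 ≈ -1.0075e-5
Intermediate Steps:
m(O) = 115 + O (m(O) = O + 115 = 115 + O)
1/(m(285) + h) = 1/((115 + 285) - 99659) = 1/(400 - 99659) = 1/(-99259) = -1/99259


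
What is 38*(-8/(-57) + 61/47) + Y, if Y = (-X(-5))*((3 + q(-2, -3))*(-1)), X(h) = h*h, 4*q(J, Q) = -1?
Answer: 69599/564 ≈ 123.40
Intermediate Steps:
q(J, Q) = -1/4 (q(J, Q) = (1/4)*(-1) = -1/4)
X(h) = h**2
Y = 275/4 (Y = (-1*(-5)**2)*((3 - 1/4)*(-1)) = (-1*25)*((11/4)*(-1)) = -25*(-11/4) = 275/4 ≈ 68.750)
38*(-8/(-57) + 61/47) + Y = 38*(-8/(-57) + 61/47) + 275/4 = 38*(-8*(-1/57) + 61*(1/47)) + 275/4 = 38*(8/57 + 61/47) + 275/4 = 38*(3853/2679) + 275/4 = 7706/141 + 275/4 = 69599/564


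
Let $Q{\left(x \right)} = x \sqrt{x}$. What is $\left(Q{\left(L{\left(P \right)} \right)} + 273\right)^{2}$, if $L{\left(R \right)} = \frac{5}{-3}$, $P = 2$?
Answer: $\frac{2012158}{27} - \frac{910 i \sqrt{15}}{3} \approx 74524.0 - 1174.8 i$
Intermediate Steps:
$L{\left(R \right)} = - \frac{5}{3}$ ($L{\left(R \right)} = 5 \left(- \frac{1}{3}\right) = - \frac{5}{3}$)
$Q{\left(x \right)} = x^{\frac{3}{2}}$
$\left(Q{\left(L{\left(P \right)} \right)} + 273\right)^{2} = \left(\left(- \frac{5}{3}\right)^{\frac{3}{2}} + 273\right)^{2} = \left(- \frac{5 i \sqrt{15}}{9} + 273\right)^{2} = \left(273 - \frac{5 i \sqrt{15}}{9}\right)^{2}$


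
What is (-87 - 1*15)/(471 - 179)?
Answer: -51/146 ≈ -0.34932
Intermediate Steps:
(-87 - 1*15)/(471 - 179) = (-87 - 15)/292 = -102*1/292 = -51/146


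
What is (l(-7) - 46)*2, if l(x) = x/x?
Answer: -90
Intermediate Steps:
l(x) = 1
(l(-7) - 46)*2 = (1 - 46)*2 = -45*2 = -90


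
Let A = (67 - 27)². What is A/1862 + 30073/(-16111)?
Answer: -15109163/14999341 ≈ -1.0073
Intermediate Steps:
A = 1600 (A = 40² = 1600)
A/1862 + 30073/(-16111) = 1600/1862 + 30073/(-16111) = 1600*(1/1862) + 30073*(-1/16111) = 800/931 - 30073/16111 = -15109163/14999341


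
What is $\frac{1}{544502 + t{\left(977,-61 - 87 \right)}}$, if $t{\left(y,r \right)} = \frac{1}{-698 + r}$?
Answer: $\frac{846}{460648691} \approx 1.8365 \cdot 10^{-6}$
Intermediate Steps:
$\frac{1}{544502 + t{\left(977,-61 - 87 \right)}} = \frac{1}{544502 + \frac{1}{-698 - 148}} = \frac{1}{544502 + \frac{1}{-846}} = \frac{1}{544502 - \frac{1}{846}} = \frac{1}{\frac{460648691}{846}} = \frac{846}{460648691}$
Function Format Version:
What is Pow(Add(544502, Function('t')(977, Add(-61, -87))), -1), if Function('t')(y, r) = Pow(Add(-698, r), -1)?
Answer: Rational(846, 460648691) ≈ 1.8365e-6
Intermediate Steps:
Pow(Add(544502, Function('t')(977, Add(-61, -87))), -1) = Pow(Add(544502, Pow(Add(-698, Add(-61, -87)), -1)), -1) = Pow(Add(544502, Pow(Add(-698, -148), -1)), -1) = Pow(Add(544502, Pow(-846, -1)), -1) = Pow(Add(544502, Rational(-1, 846)), -1) = Pow(Rational(460648691, 846), -1) = Rational(846, 460648691)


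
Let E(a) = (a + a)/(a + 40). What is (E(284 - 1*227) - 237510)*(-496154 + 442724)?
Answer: 1230939361080/97 ≈ 1.2690e+10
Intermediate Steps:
E(a) = 2*a/(40 + a) (E(a) = (2*a)/(40 + a) = 2*a/(40 + a))
(E(284 - 1*227) - 237510)*(-496154 + 442724) = (2*(284 - 1*227)/(40 + (284 - 1*227)) - 237510)*(-496154 + 442724) = (2*(284 - 227)/(40 + (284 - 227)) - 237510)*(-53430) = (2*57/(40 + 57) - 237510)*(-53430) = (2*57/97 - 237510)*(-53430) = (2*57*(1/97) - 237510)*(-53430) = (114/97 - 237510)*(-53430) = -23038356/97*(-53430) = 1230939361080/97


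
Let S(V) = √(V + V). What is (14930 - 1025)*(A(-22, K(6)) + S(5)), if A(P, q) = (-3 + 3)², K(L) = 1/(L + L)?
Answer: 13905*√10 ≈ 43972.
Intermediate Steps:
K(L) = 1/(2*L)
A(P, q) = 0 (A(P, q) = 0² = 0)
S(V) = √2*√V (S(V) = √(2*V) = √2*√V)
(14930 - 1025)*(A(-22, K(6)) + S(5)) = (14930 - 1025)*(0 + √2*√5) = 13905*(0 + √10) = 13905*√10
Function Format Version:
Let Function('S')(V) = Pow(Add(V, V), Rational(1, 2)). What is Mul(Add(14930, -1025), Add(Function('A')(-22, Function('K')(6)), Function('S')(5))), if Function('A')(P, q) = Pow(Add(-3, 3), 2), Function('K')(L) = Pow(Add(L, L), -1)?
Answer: Mul(13905, Pow(10, Rational(1, 2))) ≈ 43972.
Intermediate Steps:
Function('K')(L) = Mul(Rational(1, 2), Pow(L, -1)) (Function('K')(L) = Pow(Mul(2, L), -1) = Mul(Rational(1, 2), Pow(L, -1)))
Function('A')(P, q) = 0 (Function('A')(P, q) = Pow(0, 2) = 0)
Function('S')(V) = Mul(Pow(2, Rational(1, 2)), Pow(V, Rational(1, 2))) (Function('S')(V) = Pow(Mul(2, V), Rational(1, 2)) = Mul(Pow(2, Rational(1, 2)), Pow(V, Rational(1, 2))))
Mul(Add(14930, -1025), Add(Function('A')(-22, Function('K')(6)), Function('S')(5))) = Mul(Add(14930, -1025), Add(0, Mul(Pow(2, Rational(1, 2)), Pow(5, Rational(1, 2))))) = Mul(13905, Add(0, Pow(10, Rational(1, 2)))) = Mul(13905, Pow(10, Rational(1, 2)))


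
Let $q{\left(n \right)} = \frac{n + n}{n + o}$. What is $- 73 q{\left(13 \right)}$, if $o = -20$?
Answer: $\frac{1898}{7} \approx 271.14$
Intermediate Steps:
$q{\left(n \right)} = \frac{2 n}{-20 + n}$ ($q{\left(n \right)} = \frac{n + n}{n - 20} = \frac{2 n}{-20 + n}$)
$- 73 q{\left(13 \right)} = - 73 \cdot 2 \cdot 13 \frac{1}{-20 + 13} = - 73 \cdot 2 \cdot 13 \frac{1}{-7} = - 73 \cdot 2 \cdot 13 \left(- \frac{1}{7}\right) = \left(-73\right) \left(- \frac{26}{7}\right) = \frac{1898}{7}$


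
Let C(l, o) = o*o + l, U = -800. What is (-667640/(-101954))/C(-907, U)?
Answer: 333820/32579043861 ≈ 1.0246e-5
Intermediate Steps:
C(l, o) = l + o**2 (C(l, o) = o**2 + l = l + o**2)
(-667640/(-101954))/C(-907, U) = (-667640/(-101954))/(-907 + (-800)**2) = (-667640*(-1/101954))/(-907 + 640000) = (333820/50977)/639093 = (333820/50977)*(1/639093) = 333820/32579043861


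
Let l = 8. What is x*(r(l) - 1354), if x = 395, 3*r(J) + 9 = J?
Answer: -1604885/3 ≈ -5.3496e+5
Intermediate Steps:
r(J) = -3 + J/3
x*(r(l) - 1354) = 395*((-3 + (1/3)*8) - 1354) = 395*((-3 + 8/3) - 1354) = 395*(-1/3 - 1354) = 395*(-4063/3) = -1604885/3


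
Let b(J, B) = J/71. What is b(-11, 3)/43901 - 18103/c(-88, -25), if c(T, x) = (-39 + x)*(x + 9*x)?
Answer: -5129700183/4533776000 ≈ -1.1314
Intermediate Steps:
b(J, B) = J/71 (b(J, B) = J*(1/71) = J/71)
c(T, x) = 10*x*(-39 + x) (c(T, x) = (-39 + x)*(10*x) = 10*x*(-39 + x))
b(-11, 3)/43901 - 18103/c(-88, -25) = ((1/71)*(-11))/43901 - 18103*(-1/(250*(-39 - 25))) = -11/71*1/43901 - 18103/(10*(-25)*(-64)) = -1/283361 - 18103/16000 = -5129700183/4533776000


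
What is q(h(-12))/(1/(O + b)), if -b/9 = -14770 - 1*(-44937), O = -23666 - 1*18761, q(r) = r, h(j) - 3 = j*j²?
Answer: 541529250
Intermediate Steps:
h(j) = 3 + j³ (h(j) = 3 + j*j² = 3 + j³)
O = -42427 (O = -23666 - 18761 = -42427)
b = -271503 (b = -9*(-14770 - 1*(-44937)) = -9*(-14770 + 44937) = -9*30167 = -271503)
q(h(-12))/(1/(O + b)) = (3 + (-12)³)/(1/(-42427 - 271503)) = (3 - 1728)/(1/(-313930)) = -1725/(-1/313930) = -1725*(-313930) = 541529250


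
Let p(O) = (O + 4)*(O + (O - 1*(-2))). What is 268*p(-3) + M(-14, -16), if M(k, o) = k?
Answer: -1086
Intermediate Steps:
p(O) = (2 + 2*O)*(4 + O) (p(O) = (4 + O)*(O + (O + 2)) = (4 + O)*(O + (2 + O)) = (4 + O)*(2 + 2*O) = (2 + 2*O)*(4 + O))
268*p(-3) + M(-14, -16) = 268*(8 + 2*(-3)² + 10*(-3)) - 14 = 268*(8 + 2*9 - 30) - 14 = 268*(8 + 18 - 30) - 14 = 268*(-4) - 14 = -1072 - 14 = -1086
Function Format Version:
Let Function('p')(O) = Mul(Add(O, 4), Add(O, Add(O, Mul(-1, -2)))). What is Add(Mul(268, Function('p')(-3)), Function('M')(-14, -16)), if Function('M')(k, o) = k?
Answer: -1086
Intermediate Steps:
Function('p')(O) = Mul(Add(2, Mul(2, O)), Add(4, O)) (Function('p')(O) = Mul(Add(4, O), Add(O, Add(O, 2))) = Mul(Add(4, O), Add(O, Add(2, O))) = Mul(Add(4, O), Add(2, Mul(2, O))) = Mul(Add(2, Mul(2, O)), Add(4, O)))
Add(Mul(268, Function('p')(-3)), Function('M')(-14, -16)) = Add(Mul(268, Add(8, Mul(2, Pow(-3, 2)), Mul(10, -3))), -14) = Add(Mul(268, Add(8, Mul(2, 9), -30)), -14) = Add(Mul(268, Add(8, 18, -30)), -14) = Add(Mul(268, -4), -14) = Add(-1072, -14) = -1086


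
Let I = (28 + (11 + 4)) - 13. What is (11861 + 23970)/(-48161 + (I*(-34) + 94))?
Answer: -35831/49087 ≈ -0.72995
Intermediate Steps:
I = 30 (I = (28 + 15) - 13 = 43 - 13 = 30)
(11861 + 23970)/(-48161 + (I*(-34) + 94)) = (11861 + 23970)/(-48161 + (30*(-34) + 94)) = 35831/(-48161 + (-1020 + 94)) = 35831/(-48161 - 926) = 35831/(-49087) = 35831*(-1/49087) = -35831/49087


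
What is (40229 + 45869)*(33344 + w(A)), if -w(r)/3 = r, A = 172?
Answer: 2826425144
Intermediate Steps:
w(r) = -3*r
(40229 + 45869)*(33344 + w(A)) = (40229 + 45869)*(33344 - 3*172) = 86098*(33344 - 516) = 86098*32828 = 2826425144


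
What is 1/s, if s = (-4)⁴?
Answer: 1/256 ≈ 0.0039063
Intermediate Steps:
s = 256
1/s = 1/256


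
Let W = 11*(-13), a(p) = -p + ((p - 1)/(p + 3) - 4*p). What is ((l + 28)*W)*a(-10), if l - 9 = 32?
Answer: -3561987/7 ≈ -5.0886e+5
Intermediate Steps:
l = 41 (l = 9 + 32 = 41)
a(p) = -5*p + (-1 + p)/(3 + p) (a(p) = -p + ((-1 + p)/(3 + p) - 4*p) = -p + (-4*p + (-1 + p)/(3 + p)) = -5*p + (-1 + p)/(3 + p))
W = -143
((l + 28)*W)*a(-10) = ((41 + 28)*(-143))*((-1 - 14*(-10) - 5*(-10)²)/(3 - 10)) = (69*(-143))*((-1 + 140 - 5*100)/(-7)) = -(-9867)*(-1 + 140 - 500)/7 = -(-9867)*(-361)/7 = -9867*361/7 = -3561987/7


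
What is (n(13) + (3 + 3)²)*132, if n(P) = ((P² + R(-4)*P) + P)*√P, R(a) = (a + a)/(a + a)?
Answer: 4752 + 25740*√13 ≈ 97559.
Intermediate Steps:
R(a) = 1 (R(a) = (2*a)/((2*a)) = (2*a)*(1/(2*a)) = 1)
n(P) = √P*(P² + 2*P) (n(P) = ((P² + 1*P) + P)*√P = ((P² + P) + P)*√P = ((P + P²) + P)*√P = (P² + 2*P)*√P = √P*(P² + 2*P))
(n(13) + (3 + 3)²)*132 = (13^(3/2)*(2 + 13) + (3 + 3)²)*132 = ((13*√13)*15 + 6²)*132 = (195*√13 + 36)*132 = (36 + 195*√13)*132 = 4752 + 25740*√13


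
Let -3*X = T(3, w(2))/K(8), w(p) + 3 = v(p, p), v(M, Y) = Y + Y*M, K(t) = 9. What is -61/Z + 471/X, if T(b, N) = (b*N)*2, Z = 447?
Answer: -631733/894 ≈ -706.64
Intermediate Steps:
v(M, Y) = Y + M*Y
w(p) = -3 + p*(1 + p)
T(b, N) = 2*N*b (T(b, N) = (N*b)*2 = 2*N*b)
X = -⅔ (X = -2*(-3 + 2*(1 + 2))*3/(3*9) = -2*(-3 + 2*3)*3/(3*9) = -2*(-3 + 6)*3/(3*9) = -2*3*3/(3*9) = -6/9 = -⅓*2 = -⅔ ≈ -0.66667)
-61/Z + 471/X = -61/447 + 471/(-⅔) = -61*1/447 + 471*(-3/2) = -61/447 - 1413/2 = -631733/894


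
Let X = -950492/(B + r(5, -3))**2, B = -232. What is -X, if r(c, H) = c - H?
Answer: 237623/12544 ≈ 18.943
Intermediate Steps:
X = -237623/12544 (X = -950492/(-232 + (5 - 1*(-3)))**2 = -950492/(-232 + (5 + 3))**2 = -950492/(-232 + 8)**2 = -950492/((-224)**2) = -950492/50176 = -950492*1/50176 = -237623/12544 ≈ -18.943)
-X = -1*(-237623/12544) = 237623/12544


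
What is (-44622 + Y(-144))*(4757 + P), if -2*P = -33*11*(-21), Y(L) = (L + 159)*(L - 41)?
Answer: -89627727/2 ≈ -4.4814e+7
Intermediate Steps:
Y(L) = (-41 + L)*(159 + L) (Y(L) = (159 + L)*(-41 + L) = (-41 + L)*(159 + L))
P = -7623/2 (P = -(-33*11)*(-21)/2 = -(-363)*(-21)/2 = -1/2*7623 = -7623/2 ≈ -3811.5)
(-44622 + Y(-144))*(4757 + P) = (-44622 + (-6519 + (-144)**2 + 118*(-144)))*(4757 - 7623/2) = (-44622 + (-6519 + 20736 - 16992))*(1891/2) = (-44622 - 2775)*(1891/2) = -47397*1891/2 = -89627727/2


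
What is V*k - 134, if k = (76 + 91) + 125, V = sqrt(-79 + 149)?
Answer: -134 + 292*sqrt(70) ≈ 2309.0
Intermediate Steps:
V = sqrt(70) ≈ 8.3666
k = 292 (k = 167 + 125 = 292)
V*k - 134 = sqrt(70)*292 - 134 = 292*sqrt(70) - 134 = -134 + 292*sqrt(70)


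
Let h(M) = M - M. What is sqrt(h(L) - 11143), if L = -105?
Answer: I*sqrt(11143) ≈ 105.56*I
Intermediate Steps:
h(M) = 0
sqrt(h(L) - 11143) = sqrt(0 - 11143) = sqrt(-11143) = I*sqrt(11143)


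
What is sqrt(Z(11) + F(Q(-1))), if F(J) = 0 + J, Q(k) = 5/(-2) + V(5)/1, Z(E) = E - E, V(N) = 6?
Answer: sqrt(14)/2 ≈ 1.8708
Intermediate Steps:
Z(E) = 0
Q(k) = 7/2 (Q(k) = 5/(-2) + 6/1 = 5*(-1/2) + 6*1 = -5/2 + 6 = 7/2)
F(J) = J
sqrt(Z(11) + F(Q(-1))) = sqrt(0 + 7/2) = sqrt(7/2) = sqrt(14)/2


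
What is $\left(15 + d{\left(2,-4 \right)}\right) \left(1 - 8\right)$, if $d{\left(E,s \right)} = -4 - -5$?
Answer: $-112$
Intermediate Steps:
$d{\left(E,s \right)} = 1$ ($d{\left(E,s \right)} = -4 + 5 = 1$)
$\left(15 + d{\left(2,-4 \right)}\right) \left(1 - 8\right) = \left(15 + 1\right) \left(1 - 8\right) = 16 \left(1 - 8\right) = 16 \left(-7\right) = -112$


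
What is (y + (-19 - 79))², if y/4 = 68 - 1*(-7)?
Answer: 40804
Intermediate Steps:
y = 300 (y = 4*(68 - 1*(-7)) = 4*(68 + 7) = 4*75 = 300)
(y + (-19 - 79))² = (300 + (-19 - 79))² = (300 - 98)² = 202² = 40804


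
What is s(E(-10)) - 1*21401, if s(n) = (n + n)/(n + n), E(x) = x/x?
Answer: -21400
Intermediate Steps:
E(x) = 1
s(n) = 1 (s(n) = (2*n)/((2*n)) = (2*n)*(1/(2*n)) = 1)
s(E(-10)) - 1*21401 = 1 - 1*21401 = 1 - 21401 = -21400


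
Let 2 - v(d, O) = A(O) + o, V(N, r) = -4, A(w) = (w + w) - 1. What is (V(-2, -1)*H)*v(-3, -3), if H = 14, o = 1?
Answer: -448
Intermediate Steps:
A(w) = -1 + 2*w (A(w) = 2*w - 1 = -1 + 2*w)
v(d, O) = 2 - 2*O (v(d, O) = 2 - ((-1 + 2*O) + 1) = 2 - 2*O)
(V(-2, -1)*H)*v(-3, -3) = (-4*14)*(2 - 2*(-3)) = -56*(2 + 6) = -56*8 = -448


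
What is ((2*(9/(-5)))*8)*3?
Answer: -432/5 ≈ -86.400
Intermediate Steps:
((2*(9/(-5)))*8)*3 = ((2*(9*(-⅕)))*8)*3 = ((2*(-9/5))*8)*3 = -18/5*8*3 = -144/5*3 = -432/5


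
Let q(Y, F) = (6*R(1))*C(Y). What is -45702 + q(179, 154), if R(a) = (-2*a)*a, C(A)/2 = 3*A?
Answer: -58590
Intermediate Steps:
C(A) = 6*A (C(A) = 2*(3*A) = 6*A)
R(a) = -2*a**2
q(Y, F) = -72*Y (q(Y, F) = (6*(-2*1**2))*(6*Y) = (6*(-2*1))*(6*Y) = (6*(-2))*(6*Y) = -72*Y)
-45702 + q(179, 154) = -45702 - 72*179 = -45702 - 12888 = -58590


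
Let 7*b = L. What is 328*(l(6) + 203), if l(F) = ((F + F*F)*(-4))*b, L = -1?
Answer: 74456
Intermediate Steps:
b = -⅐ (b = (⅐)*(-1) = -⅐ ≈ -0.14286)
l(F) = 4*F/7 + 4*F²/7 (l(F) = ((F + F*F)*(-4))*(-⅐) = ((F + F²)*(-4))*(-⅐) = (-4*F - 4*F²)*(-⅐) = 4*F/7 + 4*F²/7)
328*(l(6) + 203) = 328*((4/7)*6*(1 + 6) + 203) = 328*((4/7)*6*7 + 203) = 328*(24 + 203) = 328*227 = 74456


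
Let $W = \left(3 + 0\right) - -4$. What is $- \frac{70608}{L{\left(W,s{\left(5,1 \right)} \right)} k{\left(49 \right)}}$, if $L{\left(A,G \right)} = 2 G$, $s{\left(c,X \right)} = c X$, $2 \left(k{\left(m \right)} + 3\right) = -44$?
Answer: $\frac{35304}{125} \approx 282.43$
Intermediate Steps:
$k{\left(m \right)} = -25$ ($k{\left(m \right)} = -3 + \frac{1}{2} \left(-44\right) = -3 - 22 = -25$)
$s{\left(c,X \right)} = X c$
$W = 7$ ($W = 3 + 4 = 7$)
$- \frac{70608}{L{\left(W,s{\left(5,1 \right)} \right)} k{\left(49 \right)}} = - \frac{70608}{2 \cdot 1 \cdot 5 \left(-25\right)} = - \frac{70608}{2 \cdot 5 \left(-25\right)} = - \frac{70608}{10 \left(-25\right)} = - \frac{70608}{-250} = \left(-70608\right) \left(- \frac{1}{250}\right) = \frac{35304}{125}$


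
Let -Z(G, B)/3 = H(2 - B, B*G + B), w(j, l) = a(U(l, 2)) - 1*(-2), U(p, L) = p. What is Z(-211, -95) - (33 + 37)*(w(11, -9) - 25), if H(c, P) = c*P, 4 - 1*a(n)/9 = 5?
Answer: -5803210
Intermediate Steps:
a(n) = -9 (a(n) = 36 - 9*5 = 36 - 45 = -9)
w(j, l) = -7 (w(j, l) = -9 - 1*(-2) = -9 + 2 = -7)
H(c, P) = P*c
Z(G, B) = -3*(2 - B)*(B + B*G) (Z(G, B) = -3*(B*G + B)*(2 - B) = -3*(B + B*G)*(2 - B) = -3*(2 - B)*(B + B*G))
Z(-211, -95) - (33 + 37)*(w(11, -9) - 25) = 3*(-95)*(1 - 211)*(-2 - 95) - (33 + 37)*(-7 - 25) = 3*(-95)*(-210)*(-97) - 70*(-32) = -5805450 - 1*(-2240) = -5805450 + 2240 = -5803210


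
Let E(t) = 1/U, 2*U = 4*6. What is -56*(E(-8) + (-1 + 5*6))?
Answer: -4886/3 ≈ -1628.7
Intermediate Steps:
U = 12 (U = (4*6)/2 = (½)*24 = 12)
E(t) = 1/12
-56*(E(-8) + (-1 + 5*6)) = -56*(1/12 + (-1 + 5*6)) = -56*(1/12 + (-1 + 30)) = -56*(1/12 + 29) = -56*349/12 = -4886/3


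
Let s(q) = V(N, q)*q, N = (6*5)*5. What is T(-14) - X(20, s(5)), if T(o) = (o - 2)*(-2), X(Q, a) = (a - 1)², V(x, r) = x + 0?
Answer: -560969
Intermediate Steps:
N = 150 (N = 30*5 = 150)
V(x, r) = x
s(q) = 150*q
X(Q, a) = (-1 + a)²
T(o) = 4 - 2*o (T(o) = (-2 + o)*(-2) = 4 - 2*o)
T(-14) - X(20, s(5)) = (4 - 2*(-14)) - (-1 + 150*5)² = (4 + 28) - (-1 + 750)² = 32 - 1*749² = 32 - 1*561001 = 32 - 561001 = -560969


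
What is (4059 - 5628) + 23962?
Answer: 22393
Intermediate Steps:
(4059 - 5628) + 23962 = -1569 + 23962 = 22393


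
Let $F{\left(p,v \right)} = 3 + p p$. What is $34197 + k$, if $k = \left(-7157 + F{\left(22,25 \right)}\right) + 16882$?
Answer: $44409$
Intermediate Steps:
$F{\left(p,v \right)} = 3 + p^{2}$
$k = 10212$ ($k = \left(-7157 + \left(3 + 22^{2}\right)\right) + 16882 = \left(-7157 + \left(3 + 484\right)\right) + 16882 = \left(-7157 + 487\right) + 16882 = -6670 + 16882 = 10212$)
$34197 + k = 34197 + 10212 = 44409$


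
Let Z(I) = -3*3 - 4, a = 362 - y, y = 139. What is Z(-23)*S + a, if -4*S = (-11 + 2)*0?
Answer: 223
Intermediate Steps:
a = 223 (a = 362 - 1*139 = 362 - 139 = 223)
Z(I) = -13 (Z(I) = -9 - 4 = -13)
S = 0 (S = -(-11 + 2)*0/4 = -(-9)*0/4 = -1/4*0 = 0)
Z(-23)*S + a = -13*0 + 223 = 0 + 223 = 223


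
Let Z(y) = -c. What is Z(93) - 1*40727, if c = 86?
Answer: -40813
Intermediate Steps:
Z(y) = -86 (Z(y) = -1*86 = -86)
Z(93) - 1*40727 = -86 - 1*40727 = -86 - 40727 = -40813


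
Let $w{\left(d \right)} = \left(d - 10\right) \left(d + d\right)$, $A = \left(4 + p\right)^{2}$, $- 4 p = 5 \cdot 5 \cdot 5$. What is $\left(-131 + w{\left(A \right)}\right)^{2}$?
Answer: $\frac{19387898182027489}{16384} \approx 1.1833 \cdot 10^{12}$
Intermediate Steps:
$p = - \frac{125}{4}$ ($p = - \frac{5 \cdot 5 \cdot 5}{4} = - \frac{25 \cdot 5}{4} = \left(- \frac{1}{4}\right) 125 = - \frac{125}{4} \approx -31.25$)
$A = \frac{11881}{16}$ ($A = \left(4 - \frac{125}{4}\right)^{2} = \left(- \frac{109}{4}\right)^{2} = \frac{11881}{16} \approx 742.56$)
$w{\left(d \right)} = 2 d \left(-10 + d\right)$ ($w{\left(d \right)} = \left(-10 + d\right) 2 d = 2 d \left(-10 + d\right)$)
$\left(-131 + w{\left(A \right)}\right)^{2} = \left(-131 + 2 \cdot \frac{11881}{16} \left(-10 + \frac{11881}{16}\right)\right)^{2} = \left(-131 + 2 \cdot \frac{11881}{16} \cdot \frac{11721}{16}\right)^{2} = \left(-131 + \frac{139257201}{128}\right)^{2} = \left(\frac{139240433}{128}\right)^{2} = \frac{19387898182027489}{16384}$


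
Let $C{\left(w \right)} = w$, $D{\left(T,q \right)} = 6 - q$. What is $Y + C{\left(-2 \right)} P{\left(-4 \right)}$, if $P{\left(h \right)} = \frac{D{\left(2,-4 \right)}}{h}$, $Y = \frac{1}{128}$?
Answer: $\frac{641}{128} \approx 5.0078$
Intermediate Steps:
$Y = \frac{1}{128} \approx 0.0078125$
$P{\left(h \right)} = \frac{10}{h}$ ($P{\left(h \right)} = \frac{6 - -4}{h} = \frac{6 + 4}{h} = \frac{10}{h}$)
$Y + C{\left(-2 \right)} P{\left(-4 \right)} = \frac{1}{128} - 2 \frac{10}{-4} = \frac{1}{128} - 2 \cdot 10 \left(- \frac{1}{4}\right) = \frac{1}{128} - -5 = \frac{1}{128} + 5 = \frac{641}{128}$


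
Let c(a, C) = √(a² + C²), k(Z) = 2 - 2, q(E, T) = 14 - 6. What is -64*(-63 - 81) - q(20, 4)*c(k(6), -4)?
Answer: 9184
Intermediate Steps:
q(E, T) = 8
k(Z) = 0
c(a, C) = √(C² + a²)
-64*(-63 - 81) - q(20, 4)*c(k(6), -4) = -64*(-63 - 81) - 8*√((-4)² + 0²) = -64*(-144) - 8*√(16 + 0) = 9216 - 8*√16 = 9216 - 8*4 = 9216 - 1*32 = 9216 - 32 = 9184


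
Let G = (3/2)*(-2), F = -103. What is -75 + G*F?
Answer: 234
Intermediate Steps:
G = -3 (G = (3*(½))*(-2) = (3/2)*(-2) = -3)
-75 + G*F = -75 - 3*(-103) = -75 + 309 = 234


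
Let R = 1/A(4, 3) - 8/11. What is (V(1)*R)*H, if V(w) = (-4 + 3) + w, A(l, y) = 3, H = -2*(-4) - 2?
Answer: 0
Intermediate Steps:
H = 6 (H = 8 - 2 = 6)
V(w) = -1 + w
R = -13/33 (R = 1/3 - 8/11 = -13/33 ≈ -0.39394)
(V(1)*R)*H = ((-1 + 1)*(-13/33))*6 = (0*(-13/33))*6 = 0*6 = 0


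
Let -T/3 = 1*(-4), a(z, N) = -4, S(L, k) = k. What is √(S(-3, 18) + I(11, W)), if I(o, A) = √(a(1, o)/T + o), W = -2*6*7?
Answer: √(162 + 12*√6)/3 ≈ 4.6115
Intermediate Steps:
T = 12 (T = -3*(-4) = 12)
W = -84 (W = -12*7 = -84)
I(o, A) = √(-⅓ + o) (I(o, A) = √(-4/12 + o) = √(-4*1/12 + o) = √(-⅓ + o))
√(S(-3, 18) + I(11, W)) = √(18 + √(-3 + 9*11)/3) = √(18 + √(-3 + 99)/3) = √(18 + √96/3) = √(18 + (4*√6)/3) = √(18 + 4*√6/3)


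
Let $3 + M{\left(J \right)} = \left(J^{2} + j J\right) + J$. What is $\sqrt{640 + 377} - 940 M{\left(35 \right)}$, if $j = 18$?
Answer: $-1773780 + 3 \sqrt{113} \approx -1.7737 \cdot 10^{6}$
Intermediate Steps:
$M{\left(J \right)} = -3 + J^{2} + 19 J$ ($M{\left(J \right)} = -3 + \left(\left(J^{2} + 18 J\right) + J\right) = -3 + \left(J^{2} + 19 J\right) = -3 + J^{2} + 19 J$)
$\sqrt{640 + 377} - 940 M{\left(35 \right)} = \sqrt{640 + 377} - 940 \left(-3 + 35^{2} + 19 \cdot 35\right) = \sqrt{1017} - 940 \left(-3 + 1225 + 665\right) = 3 \sqrt{113} - 1773780 = -1773780 + 3 \sqrt{113}$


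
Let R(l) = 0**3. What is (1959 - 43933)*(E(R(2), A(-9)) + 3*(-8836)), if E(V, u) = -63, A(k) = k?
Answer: 1115291154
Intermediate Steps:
R(l) = 0
(1959 - 43933)*(E(R(2), A(-9)) + 3*(-8836)) = (1959 - 43933)*(-63 + 3*(-8836)) = -41974*(-63 - 26508) = -41974*(-26571) = 1115291154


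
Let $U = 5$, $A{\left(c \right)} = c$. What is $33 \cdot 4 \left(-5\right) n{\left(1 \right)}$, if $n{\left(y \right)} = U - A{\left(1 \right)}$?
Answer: $-2640$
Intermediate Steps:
$n{\left(y \right)} = 4$ ($n{\left(y \right)} = 5 - 1 = 4$)
$33 \cdot 4 \left(-5\right) n{\left(1 \right)} = 33 \cdot 4 \left(-5\right) 4 = 33 \left(-20\right) 4 = \left(-660\right) 4 = -2640$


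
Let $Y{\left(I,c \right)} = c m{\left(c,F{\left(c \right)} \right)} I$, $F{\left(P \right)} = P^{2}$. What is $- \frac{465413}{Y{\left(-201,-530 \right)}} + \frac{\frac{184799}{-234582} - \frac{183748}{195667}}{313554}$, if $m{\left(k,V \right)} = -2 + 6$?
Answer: $- \frac{558192594248014910989}{511063998836742932760} \approx -1.0922$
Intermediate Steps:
$m{\left(k,V \right)} = 4$
$Y{\left(I,c \right)} = 4 I c$ ($Y{\left(I,c \right)} = c 4 I = 4 c I = 4 I c$)
$- \frac{465413}{Y{\left(-201,-530 \right)}} + \frac{\frac{184799}{-234582} - \frac{183748}{195667}}{313554} = - \frac{465413}{4 \left(-201\right) \left(-530\right)} + \frac{\frac{184799}{-234582} - \frac{183748}{195667}}{313554} = - \frac{465413}{426120} + \left(184799 \left(- \frac{1}{234582}\right) - \frac{183748}{195667}\right) \frac{1}{313554} = \left(-465413\right) \frac{1}{426120} + \left(- \frac{184799}{234582} - \frac{183748}{195667}\right) \frac{1}{313554} = - \frac{465413}{426120} - \frac{79263039269}{14392114864453476} = - \frac{558192594248014910989}{511063998836742932760}$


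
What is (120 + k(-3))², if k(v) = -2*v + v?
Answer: 15129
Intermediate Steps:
k(v) = -v
(120 + k(-3))² = (120 - 1*(-3))² = (120 + 3)² = 123² = 15129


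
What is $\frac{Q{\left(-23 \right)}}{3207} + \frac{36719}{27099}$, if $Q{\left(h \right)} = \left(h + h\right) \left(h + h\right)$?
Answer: $\frac{58366439}{28968831} \approx 2.0148$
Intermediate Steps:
$Q{\left(h \right)} = 4 h^{2}$ ($Q{\left(h \right)} = 2 h 2 h = 4 h^{2}$)
$\frac{Q{\left(-23 \right)}}{3207} + \frac{36719}{27099} = \frac{4 \left(-23\right)^{2}}{3207} + \frac{36719}{27099} = 4 \cdot 529 \cdot \frac{1}{3207} + 36719 \cdot \frac{1}{27099} = 2116 \cdot \frac{1}{3207} + \frac{36719}{27099} = \frac{2116}{3207} + \frac{36719}{27099} = \frac{58366439}{28968831}$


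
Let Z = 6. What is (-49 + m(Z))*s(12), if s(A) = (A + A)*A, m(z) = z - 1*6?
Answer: -14112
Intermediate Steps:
m(z) = -6 + z (m(z) = z - 6 = -6 + z)
s(A) = 2*A**2 (s(A) = (2*A)*A = 2*A**2)
(-49 + m(Z))*s(12) = (-49 + (-6 + 6))*(2*12**2) = (-49 + 0)*(2*144) = -49*288 = -14112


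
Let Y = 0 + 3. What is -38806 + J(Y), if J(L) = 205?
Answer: -38601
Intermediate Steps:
Y = 3
-38806 + J(Y) = -38806 + 205 = -38601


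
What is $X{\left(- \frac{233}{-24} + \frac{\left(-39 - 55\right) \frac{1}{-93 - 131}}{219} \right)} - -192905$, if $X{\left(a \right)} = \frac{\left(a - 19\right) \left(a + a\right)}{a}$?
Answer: $\frac{788519687}{4088} \approx 1.9289 \cdot 10^{5}$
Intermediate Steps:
$X{\left(a \right)} = -38 + 2 a$ ($X{\left(a \right)} = \frac{\left(-19 + a\right) 2 a}{a} = \frac{2 a \left(-19 + a\right)}{a} = -38 + 2 a$)
$X{\left(- \frac{233}{-24} + \frac{\left(-39 - 55\right) \frac{1}{-93 - 131}}{219} \right)} - -192905 = \left(-38 + 2 \left(- \frac{233}{-24} + \frac{\left(-39 - 55\right) \frac{1}{-93 - 131}}{219}\right)\right) - -192905 = \left(-38 + 2 \left(\left(-233\right) \left(- \frac{1}{24}\right) + - \frac{94}{-224} \cdot \frac{1}{219}\right)\right) + 192905 = \left(-38 + 2 \left(\frac{233}{24} + \left(-94\right) \left(- \frac{1}{224}\right) \frac{1}{219}\right)\right) + 192905 = \left(-38 + 2 \left(\frac{233}{24} + \frac{47}{112} \cdot \frac{1}{219}\right)\right) + 192905 = \left(-38 + 2 \left(\frac{233}{24} + \frac{47}{24528}\right)\right) + 192905 = \left(-38 + 2 \cdot \frac{79391}{8176}\right) + 192905 = \left(-38 + \frac{79391}{4088}\right) + 192905 = - \frac{75953}{4088} + 192905 = \frac{788519687}{4088}$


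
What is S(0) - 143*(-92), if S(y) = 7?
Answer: 13163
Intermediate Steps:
S(0) - 143*(-92) = 7 - 143*(-92) = 7 + 13156 = 13163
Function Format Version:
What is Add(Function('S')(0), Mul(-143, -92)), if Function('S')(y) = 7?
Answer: 13163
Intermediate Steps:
Add(Function('S')(0), Mul(-143, -92)) = Add(7, Mul(-143, -92)) = Add(7, 13156) = 13163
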